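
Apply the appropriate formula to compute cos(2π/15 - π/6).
cos(2π/15 - π/6) = cos 2π/15 cos π/6 + sin 2π/15 sin π/6 = 0.9945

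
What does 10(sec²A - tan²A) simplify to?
10(sec²A - tan²A) = 10 (using Pythagorean identity)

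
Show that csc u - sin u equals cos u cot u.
LHS = 1/sin u - sin u = (1 - sin²u)/sin u = cos²u/sin u = cos u · (cos u/sin u) = cos u cot u = RHS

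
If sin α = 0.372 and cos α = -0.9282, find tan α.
tan α = sin α / cos α = -0.4008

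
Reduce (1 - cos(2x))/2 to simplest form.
(1 - cos(2x))/2 = sin²x (using Power reduction)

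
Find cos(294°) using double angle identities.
cos(294°) = cos²147° - sin²147° = 0.4067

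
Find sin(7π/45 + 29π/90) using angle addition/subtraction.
sin(7π/45 + 29π/90) = sin 7π/45 cos 29π/90 + cos 7π/45 sin 29π/90 = 0.9976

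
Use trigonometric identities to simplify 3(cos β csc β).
3(cos β csc β) = 3(cot β) (using Reciprocal + quotient)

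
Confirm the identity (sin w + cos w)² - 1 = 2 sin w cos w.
LHS = sin²w + 2 sin w cos w + cos²w - 1 = (sin²w + cos²w) + 2 sin w cos w - 1 = 1 + 2 sin w cos w - 1 = 2 sin w cos w = RHS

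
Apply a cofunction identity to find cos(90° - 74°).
cos(90° - 74°) = sin(74°) = 0.9613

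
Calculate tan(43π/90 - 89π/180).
tan(43π/90 - 89π/180) = (tan 43π/90 - tan 89π/180)/(1 + tan 43π/90 tan 89π/180) = -0.05241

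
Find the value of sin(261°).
sin(261°) = -0.9877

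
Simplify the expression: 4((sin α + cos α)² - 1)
4((sin α + cos α)² - 1) = 4(sin(2α)) (using Pythagorean + double angle)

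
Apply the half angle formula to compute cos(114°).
cos(114°) = -√((1 + cos 228°)/2) = -0.4067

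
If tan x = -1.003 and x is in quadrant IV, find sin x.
sin x = -0.7082 (using tan²x + 1 = sec²x)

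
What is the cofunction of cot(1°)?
cot(1°) = tan(90° - 1°) = tan(89°)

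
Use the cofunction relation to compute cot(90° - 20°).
cot(90° - 20°) = tan(20°) = 0.364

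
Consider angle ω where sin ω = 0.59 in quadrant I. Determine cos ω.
cos ω = √(1 - sin²ω) = 0.8074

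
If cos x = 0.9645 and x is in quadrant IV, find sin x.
sin x = -0.2641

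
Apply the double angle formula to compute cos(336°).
cos(336°) = cos²168° - sin²168° = 0.9135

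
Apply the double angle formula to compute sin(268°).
sin(268°) = 2 sin 134° cos 134° = -0.9994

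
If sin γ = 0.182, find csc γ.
csc γ = 1/sin γ = 5.495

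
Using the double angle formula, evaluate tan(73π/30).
tan(73π/30) = 2 tan 73π/60 / (1 - tan²73π/60) = 4.705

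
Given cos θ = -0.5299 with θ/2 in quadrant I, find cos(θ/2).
cos(θ/2) = ±√((1 + cos θ)/2); positive since θ/2 ∈ QI, so cos(θ/2) = 0.4848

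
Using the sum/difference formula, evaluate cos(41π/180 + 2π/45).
cos(41π/180 + 2π/45) = cos 41π/180 cos 2π/45 - sin 41π/180 sin 2π/45 = 0.6561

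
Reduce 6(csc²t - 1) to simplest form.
6(csc²t - 1) = 6(cot²t) (using Pythagorean identity)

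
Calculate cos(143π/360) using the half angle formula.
cos(143π/360) = √((1 + cos 143π/180)/2) = 0.3173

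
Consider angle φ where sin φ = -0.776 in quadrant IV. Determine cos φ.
cos φ = √(1 - sin²φ) = 0.6307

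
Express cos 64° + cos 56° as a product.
cos 64° + cos 56° = 2 cos(60°) cos(4°)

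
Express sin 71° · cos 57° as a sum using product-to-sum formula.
sin 71° cos 57° = (1/2)[sin(71°+57°) + sin(71°-57°)]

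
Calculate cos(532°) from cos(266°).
cos(532°) = cos²266° - sin²266° = -0.9903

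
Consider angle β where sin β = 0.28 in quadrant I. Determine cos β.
cos β = √(1 - sin²β) = 0.96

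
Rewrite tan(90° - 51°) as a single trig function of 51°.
tan(90° - 51°) = cot(51°)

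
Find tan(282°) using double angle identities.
tan(282°) = 2 tan 141° / (1 - tan²141°) = -4.705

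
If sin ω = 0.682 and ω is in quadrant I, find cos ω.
cos ω = 0.7314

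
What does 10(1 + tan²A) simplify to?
10(1 + tan²A) = 10(sec²A) (using Pythagorean identity)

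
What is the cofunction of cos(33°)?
cos(33°) = sin(90° - 33°) = sin(57°)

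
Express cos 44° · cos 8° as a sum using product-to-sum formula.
cos 44° cos 8° = (1/2)[cos(44°-8°) + cos(44°+8°)]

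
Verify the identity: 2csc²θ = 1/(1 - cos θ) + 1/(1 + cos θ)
RHS = [(1 + cos θ) + (1 - cos θ)] / [(1 - cos θ)(1 + cos θ)] = 2/(1 - cos²θ) = 2/sin²θ = 2csc²θ = LHS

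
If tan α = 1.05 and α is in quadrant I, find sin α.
sin α = 0.7241 (using tan²α + 1 = sec²α)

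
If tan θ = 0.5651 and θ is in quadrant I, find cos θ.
cos θ = 0.8706 (using tan²θ + 1 = sec²θ)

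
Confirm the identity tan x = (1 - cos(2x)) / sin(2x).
RHS = 2sin²x / (2 sin x cos x) = sin x/cos x = tan x = LHS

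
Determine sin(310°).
sin(310°) = -0.766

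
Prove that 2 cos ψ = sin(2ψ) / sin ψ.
RHS = 2 sin ψ cos ψ / sin ψ = 2 cos ψ = LHS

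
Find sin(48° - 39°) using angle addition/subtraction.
sin(48° - 39°) = sin 48° cos 39° - cos 48° sin 39° = 0.1564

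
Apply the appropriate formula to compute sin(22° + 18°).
sin(22° + 18°) = sin 22° cos 18° + cos 22° sin 18° = 0.6428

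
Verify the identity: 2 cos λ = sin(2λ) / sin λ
RHS = 2 sin λ cos λ / sin λ = 2 cos λ = LHS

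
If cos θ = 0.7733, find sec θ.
sec θ = 1/cos θ = 1.293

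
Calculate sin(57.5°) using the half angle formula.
sin(57.5°) = √((1 - cos 115°)/2) = 0.8434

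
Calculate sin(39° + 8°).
sin(39° + 8°) = sin 39° cos 8° + cos 39° sin 8° = 0.7314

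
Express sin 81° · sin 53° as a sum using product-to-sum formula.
sin 81° sin 53° = (1/2)[cos(81°-53°) - cos(81°+53°)]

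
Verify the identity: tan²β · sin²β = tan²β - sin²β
RHS = sin²β/cos²β - sin²β = sin²β(1/cos²β - 1) = sin²β · (1 - cos²β)/cos²β = sin²β · sin²β/cos²β = sin²β · tan²β = LHS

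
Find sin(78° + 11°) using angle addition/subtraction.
sin(78° + 11°) = sin 78° cos 11° + cos 78° sin 11° = 0.9998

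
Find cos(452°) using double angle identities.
cos(452°) = cos²226° - sin²226° = -0.0349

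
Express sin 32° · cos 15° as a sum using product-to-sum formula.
sin 32° cos 15° = (1/2)[sin(32°+15°) + sin(32°-15°)]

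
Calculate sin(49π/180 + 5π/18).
sin(49π/180 + 5π/18) = sin 49π/180 cos 5π/18 + cos 49π/180 sin 5π/18 = 0.9877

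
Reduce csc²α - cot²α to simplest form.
csc²α - cot²α = 1 (using Pythagorean identity)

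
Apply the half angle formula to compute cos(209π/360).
cos(209π/360) = -√((1 + cos 209π/180)/2) = -0.2504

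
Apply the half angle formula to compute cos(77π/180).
cos(77π/180) = √((1 + cos 77π/90)/2) = 0.225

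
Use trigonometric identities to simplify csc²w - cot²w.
csc²w - cot²w = 1 (using Pythagorean identity)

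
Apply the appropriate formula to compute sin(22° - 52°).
sin(22° - 52°) = sin 22° cos 52° - cos 22° sin 52° = -1/2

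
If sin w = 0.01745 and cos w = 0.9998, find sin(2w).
sin(2w) = 2 sin w cos w = 0.03489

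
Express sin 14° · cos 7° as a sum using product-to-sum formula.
sin 14° cos 7° = (1/2)[sin(14°+7°) + sin(14°-7°)]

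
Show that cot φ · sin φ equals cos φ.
LHS = (cos φ/sin φ) · sin φ = cos φ = RHS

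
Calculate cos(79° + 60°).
cos(79° + 60°) = cos 79° cos 60° - sin 79° sin 60° = -0.7547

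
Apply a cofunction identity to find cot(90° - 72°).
cot(90° - 72°) = tan(72°) = 3.078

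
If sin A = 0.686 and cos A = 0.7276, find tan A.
tan A = sin A / cos A = 0.9428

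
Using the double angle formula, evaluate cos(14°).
cos(14°) = cos²7° - sin²7° = 0.9703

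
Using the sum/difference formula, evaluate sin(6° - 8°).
sin(6° - 8°) = sin 6° cos 8° - cos 6° sin 8° = -0.0349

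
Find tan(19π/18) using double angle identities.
tan(19π/18) = 2 tan 19π/36 / (1 - tan²19π/36) = 0.1763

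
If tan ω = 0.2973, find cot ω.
cot ω = 1/tan ω = 3.364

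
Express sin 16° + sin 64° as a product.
sin 16° + sin 64° = 2 sin(40°) cos(-24°)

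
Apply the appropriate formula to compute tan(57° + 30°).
tan(57° + 30°) = (tan 57° + tan 30°)/(1 - tan 57° tan 30°) = 19.08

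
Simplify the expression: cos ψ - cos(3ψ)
cos ψ - cos(3ψ) = 2 sin(2ψ) sin ψ (using Sum-to-product)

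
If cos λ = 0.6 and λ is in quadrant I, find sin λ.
sin λ = 0.8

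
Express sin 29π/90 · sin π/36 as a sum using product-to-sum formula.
sin 29π/90 sin π/36 = (1/2)[cos(29π/90-π/36) - cos(29π/90+π/36)]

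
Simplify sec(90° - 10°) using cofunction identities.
sec(90° - 10°) = csc(10°)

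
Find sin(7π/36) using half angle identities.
sin(7π/36) = √((1 - cos 7π/18)/2) = 0.5736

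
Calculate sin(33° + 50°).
sin(33° + 50°) = sin 33° cos 50° + cos 33° sin 50° = 0.9925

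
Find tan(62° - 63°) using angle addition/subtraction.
tan(62° - 63°) = (tan 62° - tan 63°)/(1 + tan 62° tan 63°) = -0.01746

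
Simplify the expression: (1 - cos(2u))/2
(1 - cos(2u))/2 = sin²u (using Power reduction)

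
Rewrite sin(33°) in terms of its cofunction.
sin(33°) = cos(90° - 33°) = cos(57°)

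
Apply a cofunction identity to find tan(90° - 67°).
tan(90° - 67°) = cot(67°) = 0.4245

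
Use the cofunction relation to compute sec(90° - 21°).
sec(90° - 21°) = csc(21°) = 2.79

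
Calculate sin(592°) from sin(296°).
sin(592°) = 2 sin 296° cos 296° = -0.788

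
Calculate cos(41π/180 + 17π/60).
cos(41π/180 + 17π/60) = cos 41π/180 cos 17π/60 - sin 41π/180 sin 17π/60 = -0.0349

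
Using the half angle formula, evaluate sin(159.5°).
sin(159.5°) = √((1 - cos 319°)/2) = 0.3502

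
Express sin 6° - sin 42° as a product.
sin 6° - sin 42° = 2 cos(24°) sin(-18°)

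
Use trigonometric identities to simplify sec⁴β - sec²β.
sec⁴β - sec²β = tan⁴β + tan²β (using Pythagorean)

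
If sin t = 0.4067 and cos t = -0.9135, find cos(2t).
cos(2t) = cos²t - sin²t = 0.6691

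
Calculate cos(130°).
cos(130°) = -0.6428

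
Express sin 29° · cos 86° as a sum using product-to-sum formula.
sin 29° cos 86° = (1/2)[sin(29°+86°) + sin(29°-86°)]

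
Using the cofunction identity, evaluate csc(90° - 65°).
csc(90° - 65°) = sec(65°) = 2.366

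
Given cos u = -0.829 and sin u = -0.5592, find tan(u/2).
tan(u/2) = sin u / (1 + cos u) = -3.27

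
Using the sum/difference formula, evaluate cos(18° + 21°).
cos(18° + 21°) = cos 18° cos 21° - sin 18° sin 21° = 0.7771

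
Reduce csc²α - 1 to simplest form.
csc²α - 1 = cot²α (using Pythagorean identity)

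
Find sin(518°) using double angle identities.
sin(518°) = 2 sin 259° cos 259° = 0.3746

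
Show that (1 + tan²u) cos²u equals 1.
LHS = sec²u · cos²u = (1/cos²u) · cos²u = 1 = RHS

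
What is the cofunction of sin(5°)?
sin(5°) = cos(90° - 5°) = cos(85°)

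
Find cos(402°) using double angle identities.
cos(402°) = cos²201° - sin²201° = 0.7431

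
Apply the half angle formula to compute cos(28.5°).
cos(28.5°) = √((1 + cos 57°)/2) = 0.8788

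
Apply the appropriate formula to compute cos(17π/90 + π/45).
cos(17π/90 + π/45) = cos 17π/90 cos π/45 - sin 17π/90 sin π/45 = 0.788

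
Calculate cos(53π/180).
cos(53π/180) = 0.6018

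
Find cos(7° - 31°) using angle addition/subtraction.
cos(7° - 31°) = cos 7° cos 31° + sin 7° sin 31° = 0.9135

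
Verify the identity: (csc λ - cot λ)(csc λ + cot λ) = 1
LHS = csc²λ - cot²λ = (1 + cot²λ) - cot²λ = 1 = RHS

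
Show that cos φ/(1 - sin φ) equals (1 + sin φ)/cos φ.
RHS = (1 + sin φ)(1 - sin φ) / (cos φ(1 - sin φ)) = (1 - sin²φ) / (cos φ(1 - sin φ)) = cos²φ / (cos φ(1 - sin φ)) = cos φ/(1 - sin φ) = LHS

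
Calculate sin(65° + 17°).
sin(65° + 17°) = sin 65° cos 17° + cos 65° sin 17° = 0.9903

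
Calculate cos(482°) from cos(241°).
cos(482°) = cos²241° - sin²241° = -0.5299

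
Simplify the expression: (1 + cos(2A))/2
(1 + cos(2A))/2 = cos²A (using Power reduction)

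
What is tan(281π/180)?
tan(281π/180) = -5.145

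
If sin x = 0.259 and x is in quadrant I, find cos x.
cos x = 0.9659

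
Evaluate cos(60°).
cos(60°) = 1/2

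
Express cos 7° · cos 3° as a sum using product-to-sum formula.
cos 7° cos 3° = (1/2)[cos(7°-3°) + cos(7°+3°)]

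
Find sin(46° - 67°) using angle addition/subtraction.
sin(46° - 67°) = sin 46° cos 67° - cos 46° sin 67° = -0.3584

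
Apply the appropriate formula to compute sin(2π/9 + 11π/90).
sin(2π/9 + 11π/90) = sin 2π/9 cos 11π/90 + cos 2π/9 sin 11π/90 = 0.8829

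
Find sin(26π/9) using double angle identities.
sin(26π/9) = 2 sin 13π/9 cos 13π/9 = 0.342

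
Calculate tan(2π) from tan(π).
tan(2π) = 2 tan π / (1 - tan²π) = 0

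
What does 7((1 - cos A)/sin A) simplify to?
7((1 - cos A)/sin A) = 7(tan(A/2)) (using Half angle)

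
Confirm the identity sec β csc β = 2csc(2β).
RHS = 2/sin(2β) = 2/(2 sin β cos β) = 1/(sin β cos β) = (1/cos β)(1/sin β) = sec β csc β = LHS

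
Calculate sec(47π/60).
sec(47π/60) = -1.287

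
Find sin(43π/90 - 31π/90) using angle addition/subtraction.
sin(43π/90 - 31π/90) = sin 43π/90 cos 31π/90 - cos 43π/90 sin 31π/90 = 0.4067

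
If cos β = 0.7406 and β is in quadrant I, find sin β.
sin β = 0.6719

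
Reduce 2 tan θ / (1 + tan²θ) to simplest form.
2 tan θ / (1 + tan²θ) = sin(2θ) (using Double angle)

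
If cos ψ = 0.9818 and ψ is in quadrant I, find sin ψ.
sin ψ = 0.1899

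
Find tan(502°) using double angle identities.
tan(502°) = 2 tan 251° / (1 - tan²251°) = -0.7813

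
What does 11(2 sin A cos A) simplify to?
11(2 sin A cos A) = 11(sin(2A)) (using Double angle)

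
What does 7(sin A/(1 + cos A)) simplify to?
7(sin A/(1 + cos A)) = 7(tan(A/2)) (using Half angle)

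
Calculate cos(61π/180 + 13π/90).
cos(61π/180 + 13π/90) = cos 61π/180 cos 13π/90 - sin 61π/180 sin 13π/90 = 0.05234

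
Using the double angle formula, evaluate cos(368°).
cos(368°) = cos²184° - sin²184° = 0.9903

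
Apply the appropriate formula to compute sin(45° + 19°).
sin(45° + 19°) = sin 45° cos 19° + cos 45° sin 19° = 0.8988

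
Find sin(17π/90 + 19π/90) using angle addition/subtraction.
sin(17π/90 + 19π/90) = sin 17π/90 cos 19π/90 + cos 17π/90 sin 19π/90 = 0.9511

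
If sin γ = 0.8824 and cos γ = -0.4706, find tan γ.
tan γ = sin γ / cos γ = -1.875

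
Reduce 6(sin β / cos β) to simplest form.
6(sin β / cos β) = 6(tan β) (using Quotient identity)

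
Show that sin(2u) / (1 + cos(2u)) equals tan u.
LHS = 2 sin u cos u / (2cos²u) = sin u/cos u = tan u = RHS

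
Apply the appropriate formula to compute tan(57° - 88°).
tan(57° - 88°) = (tan 57° - tan 88°)/(1 + tan 57° tan 88°) = -0.6009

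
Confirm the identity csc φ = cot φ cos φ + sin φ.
RHS = cos²φ/sin φ + sin φ = (cos²φ + sin²φ)/sin φ = 1/sin φ = csc φ = LHS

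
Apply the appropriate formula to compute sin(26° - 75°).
sin(26° - 75°) = sin 26° cos 75° - cos 26° sin 75° = -0.7547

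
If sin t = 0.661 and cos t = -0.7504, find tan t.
tan t = sin t / cos t = -0.8809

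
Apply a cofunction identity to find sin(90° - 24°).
sin(90° - 24°) = cos(24°) = 0.9135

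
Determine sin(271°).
sin(271°) = -0.9998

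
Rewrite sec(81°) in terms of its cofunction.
sec(81°) = csc(90° - 81°) = csc(9°)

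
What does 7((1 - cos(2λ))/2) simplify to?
7((1 - cos(2λ))/2) = 7(sin²λ) (using Power reduction)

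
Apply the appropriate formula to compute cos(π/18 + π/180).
cos(π/18 + π/180) = cos π/18 cos π/180 - sin π/18 sin π/180 = 0.9816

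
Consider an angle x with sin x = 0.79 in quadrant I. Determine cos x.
cos x = √(1 - sin²x) = 0.6131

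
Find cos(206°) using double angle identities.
cos(206°) = cos²103° - sin²103° = -0.8988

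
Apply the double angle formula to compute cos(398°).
cos(398°) = cos²199° - sin²199° = 0.788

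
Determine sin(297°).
sin(297°) = -0.891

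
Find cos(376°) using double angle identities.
cos(376°) = cos²188° - sin²188° = 0.9613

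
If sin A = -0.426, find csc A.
csc A = 1/sin A = -2.347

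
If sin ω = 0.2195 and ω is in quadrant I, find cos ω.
cos ω = 0.9756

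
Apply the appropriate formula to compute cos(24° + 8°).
cos(24° + 8°) = cos 24° cos 8° - sin 24° sin 8° = 0.848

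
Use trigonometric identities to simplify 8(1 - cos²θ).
8(1 - cos²θ) = 8(sin²θ) (using Pythagorean identity)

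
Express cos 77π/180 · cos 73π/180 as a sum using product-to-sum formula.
cos 77π/180 cos 73π/180 = (1/2)[cos(77π/180-73π/180) + cos(77π/180+73π/180)]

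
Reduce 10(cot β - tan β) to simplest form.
10(cot β - tan β) = 10(2 cot(2β)) (using Double angle)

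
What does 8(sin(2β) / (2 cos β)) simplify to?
8(sin(2β) / (2 cos β)) = 8(sin β) (using Double angle)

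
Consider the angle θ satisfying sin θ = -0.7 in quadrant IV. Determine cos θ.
cos θ = √(1 - sin²θ) = 0.7141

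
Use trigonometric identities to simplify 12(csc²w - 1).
12(csc²w - 1) = 12(cot²w) (using Pythagorean identity)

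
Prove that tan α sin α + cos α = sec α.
LHS = sin²α/cos α + cos α = (sin²α + cos²α)/cos α = 1/cos α = sec α = RHS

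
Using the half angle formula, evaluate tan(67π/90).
tan(67π/90) = sin 67π/45 / (1 + cos 67π/45) = -1.036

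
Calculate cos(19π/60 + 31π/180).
cos(19π/60 + 31π/180) = cos 19π/60 cos 31π/180 - sin 19π/60 sin 31π/180 = 0.0349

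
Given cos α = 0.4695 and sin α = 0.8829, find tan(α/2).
tan(α/2) = sin α / (1 + cos α) = 0.6008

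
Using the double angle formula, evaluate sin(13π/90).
sin(13π/90) = 2 sin 13π/180 cos 13π/180 = 0.4384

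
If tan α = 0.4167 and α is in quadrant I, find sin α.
sin α = 0.3846 (using tan²α + 1 = sec²α)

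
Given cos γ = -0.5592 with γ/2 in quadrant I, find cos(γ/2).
cos(γ/2) = ±√((1 + cos γ)/2); positive since γ/2 ∈ QI, so cos(γ/2) = 0.4695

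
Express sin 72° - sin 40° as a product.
sin 72° - sin 40° = 2 cos(56°) sin(16°)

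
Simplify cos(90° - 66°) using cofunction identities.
cos(90° - 66°) = sin(66°)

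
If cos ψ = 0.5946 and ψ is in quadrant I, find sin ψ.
sin ψ = 0.804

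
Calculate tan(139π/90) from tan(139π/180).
tan(139π/90) = 2 tan 139π/180 / (1 - tan²139π/180) = -7.115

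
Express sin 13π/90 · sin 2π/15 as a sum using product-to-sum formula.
sin 13π/90 sin 2π/15 = (1/2)[cos(13π/90-2π/15) - cos(13π/90+2π/15)]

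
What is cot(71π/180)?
cot(71π/180) = 0.3443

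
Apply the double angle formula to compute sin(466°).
sin(466°) = 2 sin 233° cos 233° = 0.9613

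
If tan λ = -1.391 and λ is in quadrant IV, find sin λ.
sin λ = -0.812 (using tan²λ + 1 = sec²λ)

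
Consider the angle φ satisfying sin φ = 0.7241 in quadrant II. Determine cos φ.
cos φ = ±√(1 - sin²φ) = -0.6897 (negative in QII)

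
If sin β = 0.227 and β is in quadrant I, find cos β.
cos β = 0.9739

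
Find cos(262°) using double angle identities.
cos(262°) = 2cos²131° - 1 = -0.1392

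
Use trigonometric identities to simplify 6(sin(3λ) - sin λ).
6(sin(3λ) - sin λ) = 6(2 cos(2λ) sin λ) (using Sum-to-product)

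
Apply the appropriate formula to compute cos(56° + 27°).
cos(56° + 27°) = cos 56° cos 27° - sin 56° sin 27° = 0.1219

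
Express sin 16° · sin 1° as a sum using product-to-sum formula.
sin 16° sin 1° = (1/2)[cos(16°-1°) - cos(16°+1°)]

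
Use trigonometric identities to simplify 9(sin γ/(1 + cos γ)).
9(sin γ/(1 + cos γ)) = 9(tan(γ/2)) (using Half angle)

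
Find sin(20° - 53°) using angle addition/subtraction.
sin(20° - 53°) = sin 20° cos 53° - cos 20° sin 53° = -0.5446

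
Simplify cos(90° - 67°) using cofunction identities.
cos(90° - 67°) = sin(67°)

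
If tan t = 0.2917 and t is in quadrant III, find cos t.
cos t = -0.96 (using tan²t + 1 = sec²t)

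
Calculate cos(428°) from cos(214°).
cos(428°) = cos²214° - sin²214° = 0.3746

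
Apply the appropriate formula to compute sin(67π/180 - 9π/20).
sin(67π/180 - 9π/20) = sin 67π/180 cos 9π/20 - cos 67π/180 sin 9π/20 = -0.2419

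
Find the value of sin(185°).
sin(185°) = -0.08716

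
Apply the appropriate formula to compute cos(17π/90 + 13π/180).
cos(17π/90 + 13π/180) = cos 17π/90 cos 13π/180 - sin 17π/90 sin 13π/180 = 0.682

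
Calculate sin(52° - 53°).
sin(52° - 53°) = sin 52° cos 53° - cos 52° sin 53° = -0.01745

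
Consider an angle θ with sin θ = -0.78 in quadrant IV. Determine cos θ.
cos θ = √(1 - sin²θ) = 0.6258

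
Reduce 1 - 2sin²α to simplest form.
1 - 2sin²α = cos(2α) (using Double angle)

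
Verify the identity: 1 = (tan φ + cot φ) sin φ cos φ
RHS = (sin φ/cos φ + cos φ/sin φ) sin φ cos φ = ((sin²φ + cos²φ)/(sin φ cos φ)) · sin φ cos φ = sin²φ + cos²φ = 1 = LHS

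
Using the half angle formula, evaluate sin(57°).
sin(57°) = √((1 - cos 114°)/2) = 0.8387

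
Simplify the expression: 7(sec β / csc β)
7(sec β / csc β) = 7(tan β) (using Reciprocal identities)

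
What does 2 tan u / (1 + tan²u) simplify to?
2 tan u / (1 + tan²u) = sin(2u) (using Double angle)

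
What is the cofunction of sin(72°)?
sin(72°) = cos(90° - 72°) = cos(18°)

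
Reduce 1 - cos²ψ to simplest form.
1 - cos²ψ = sin²ψ (using Pythagorean identity)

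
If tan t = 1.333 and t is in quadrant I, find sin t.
sin t = 0.7999 (using tan²t + 1 = sec²t)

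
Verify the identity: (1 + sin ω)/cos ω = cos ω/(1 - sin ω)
LHS = (1 + sin ω)(1 - sin ω) / (cos ω(1 - sin ω)) = (1 - sin²ω) / (cos ω(1 - sin ω)) = cos²ω / (cos ω(1 - sin ω)) = cos ω/(1 - sin ω) = RHS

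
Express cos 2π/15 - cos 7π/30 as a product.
cos 2π/15 - cos 7π/30 = -2 sin(11π/60) sin(-π/20)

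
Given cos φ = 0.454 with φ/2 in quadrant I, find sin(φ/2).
sin(φ/2) = ±√((1 - cos φ)/2); positive since φ/2 ∈ QI, so sin(φ/2) = 0.5225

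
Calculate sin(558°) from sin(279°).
sin(558°) = 2 sin 279° cos 279° = -0.309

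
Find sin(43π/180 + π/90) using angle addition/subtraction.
sin(43π/180 + π/90) = sin 43π/180 cos π/90 + cos 43π/180 sin π/90 = √2/2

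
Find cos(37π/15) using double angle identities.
cos(37π/15) = cos²37π/30 - sin²37π/30 = 0.1045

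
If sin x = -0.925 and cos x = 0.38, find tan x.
tan x = sin x / cos x = -2.434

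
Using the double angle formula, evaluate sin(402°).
sin(402°) = 2 sin 201° cos 201° = 0.6691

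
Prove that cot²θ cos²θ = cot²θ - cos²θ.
RHS = cos²θ/sin²θ - cos²θ = cos²θ(1/sin²θ - 1) = cos²θ · (1 - sin²θ)/sin²θ = cos²θ · cos²θ/sin²θ = cos²θ · cot²θ = LHS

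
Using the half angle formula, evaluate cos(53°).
cos(53°) = √((1 + cos 106°)/2) = 0.6018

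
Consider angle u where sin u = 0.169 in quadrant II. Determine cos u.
cos u = ±√(1 - sin²u) = -0.9856 (negative in QII)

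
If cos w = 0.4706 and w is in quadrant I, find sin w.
sin w = 0.8823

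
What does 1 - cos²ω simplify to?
1 - cos²ω = sin²ω (using Pythagorean identity)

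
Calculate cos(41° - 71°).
cos(41° - 71°) = cos 41° cos 71° + sin 41° sin 71° = √3/2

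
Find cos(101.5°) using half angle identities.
cos(101.5°) = -√((1 + cos 203°)/2) = -0.1994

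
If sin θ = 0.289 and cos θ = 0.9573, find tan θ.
tan θ = sin θ / cos θ = 0.3019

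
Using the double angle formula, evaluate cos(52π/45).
cos(52π/45) = cos²26π/45 - sin²26π/45 = -0.8829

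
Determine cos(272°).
cos(272°) = 0.0349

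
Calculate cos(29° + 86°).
cos(29° + 86°) = cos 29° cos 86° - sin 29° sin 86° = -0.4226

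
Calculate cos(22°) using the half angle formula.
cos(22°) = √((1 + cos 44°)/2) = 0.9272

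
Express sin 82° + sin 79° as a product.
sin 82° + sin 79° = 2 sin(80.5°) cos(1.5°)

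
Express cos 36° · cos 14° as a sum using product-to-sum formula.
cos 36° cos 14° = (1/2)[cos(36°-14°) + cos(36°+14°)]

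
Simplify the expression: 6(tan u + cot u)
6(tan u + cot u) = 6(sec u csc u) (using Quotient identities)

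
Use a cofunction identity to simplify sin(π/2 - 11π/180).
sin(π/2 - 11π/180) = cos(11π/180)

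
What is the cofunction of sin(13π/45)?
sin(13π/45) = cos(π/2 - 13π/45) = cos(19π/90)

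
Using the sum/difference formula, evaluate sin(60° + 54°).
sin(60° + 54°) = sin 60° cos 54° + cos 60° sin 54° = 0.9135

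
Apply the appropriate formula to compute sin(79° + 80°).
sin(79° + 80°) = sin 79° cos 80° + cos 79° sin 80° = 0.3584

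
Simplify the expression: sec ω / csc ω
sec ω / csc ω = tan ω (using Reciprocal identities)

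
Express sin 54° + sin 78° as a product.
sin 54° + sin 78° = 2 sin(66°) cos(-12°)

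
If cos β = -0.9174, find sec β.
sec β = 1/cos β = -1.09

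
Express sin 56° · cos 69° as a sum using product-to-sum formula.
sin 56° cos 69° = (1/2)[sin(56°+69°) + sin(56°-69°)]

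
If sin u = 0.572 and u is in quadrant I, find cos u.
cos u = 0.8203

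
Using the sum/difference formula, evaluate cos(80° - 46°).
cos(80° - 46°) = cos 80° cos 46° + sin 80° sin 46° = 0.829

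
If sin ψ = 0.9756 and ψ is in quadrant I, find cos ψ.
cos ψ = 0.2196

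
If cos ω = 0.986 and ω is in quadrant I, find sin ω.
sin ω = 0.1667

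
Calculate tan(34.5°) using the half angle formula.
tan(34.5°) = sin 69° / (1 + cos 69°) = 0.6873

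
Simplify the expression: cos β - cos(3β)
cos β - cos(3β) = 2 sin(2β) sin β (using Sum-to-product)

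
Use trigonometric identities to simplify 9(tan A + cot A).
9(tan A + cot A) = 9(sec A csc A) (using Quotient identities)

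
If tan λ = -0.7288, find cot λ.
cot λ = 1/tan λ = -1.372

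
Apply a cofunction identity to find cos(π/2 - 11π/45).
cos(π/2 - 11π/45) = sin(11π/45) = 0.6947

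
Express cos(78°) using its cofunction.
cos(78°) = sin(90° - 78°) = sin(12°)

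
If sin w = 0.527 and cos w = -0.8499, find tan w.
tan w = sin w / cos w = -0.6201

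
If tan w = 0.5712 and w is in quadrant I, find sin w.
sin w = 0.496 (using tan²w + 1 = sec²w)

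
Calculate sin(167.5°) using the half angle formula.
sin(167.5°) = √((1 - cos 335°)/2) = 0.2164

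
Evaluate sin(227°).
sin(227°) = -0.7314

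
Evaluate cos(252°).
cos(252°) = -0.309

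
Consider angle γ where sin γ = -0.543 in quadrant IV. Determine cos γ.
cos γ = √(1 - sin²γ) = 0.8397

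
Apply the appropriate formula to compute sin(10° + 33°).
sin(10° + 33°) = sin 10° cos 33° + cos 10° sin 33° = 0.682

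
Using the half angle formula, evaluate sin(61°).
sin(61°) = √((1 - cos 122°)/2) = 0.8746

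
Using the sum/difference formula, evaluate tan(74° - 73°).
tan(74° - 73°) = (tan 74° - tan 73°)/(1 + tan 74° tan 73°) = 0.01746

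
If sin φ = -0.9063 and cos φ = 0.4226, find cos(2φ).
cos(2φ) = cos²φ - sin²φ = -0.6428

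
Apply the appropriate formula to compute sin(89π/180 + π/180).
sin(89π/180 + π/180) = sin 89π/180 cos π/180 + cos 89π/180 sin π/180 = 1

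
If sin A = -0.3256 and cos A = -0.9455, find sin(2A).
sin(2A) = 2 sin A cos A = 0.6157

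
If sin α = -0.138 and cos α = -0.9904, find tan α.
tan α = sin α / cos α = 0.1393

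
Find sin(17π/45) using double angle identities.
sin(17π/45) = 2 sin 17π/90 cos 17π/90 = 0.9272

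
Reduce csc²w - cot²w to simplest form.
csc²w - cot²w = 1 (using Pythagorean identity)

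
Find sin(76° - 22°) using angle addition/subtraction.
sin(76° - 22°) = sin 76° cos 22° - cos 76° sin 22° = 0.809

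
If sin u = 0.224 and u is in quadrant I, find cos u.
cos u = 0.9746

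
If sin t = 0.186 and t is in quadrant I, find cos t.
cos t = 0.9825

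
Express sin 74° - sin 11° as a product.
sin 74° - sin 11° = 2 cos(42.5°) sin(31.5°)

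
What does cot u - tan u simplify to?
cot u - tan u = 2 cot(2u) (using Double angle)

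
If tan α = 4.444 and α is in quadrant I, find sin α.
sin α = 0.9756 (using tan²α + 1 = sec²α)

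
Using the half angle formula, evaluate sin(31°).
sin(31°) = √((1 - cos 62°)/2) = 0.515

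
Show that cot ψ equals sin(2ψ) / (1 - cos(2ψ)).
RHS = 2 sin ψ cos ψ / (2sin²ψ) = cos ψ/sin ψ = cot ψ = LHS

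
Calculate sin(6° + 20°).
sin(6° + 20°) = sin 6° cos 20° + cos 6° sin 20° = 0.4384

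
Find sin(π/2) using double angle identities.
sin(π/2) = 2 sin π/4 cos π/4 = 1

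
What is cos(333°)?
cos(333°) = 0.891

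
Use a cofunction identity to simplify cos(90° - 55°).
cos(90° - 55°) = sin(55°)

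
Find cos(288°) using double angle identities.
cos(288°) = 1 - 2sin²144° = 0.309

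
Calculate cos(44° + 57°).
cos(44° + 57°) = cos 44° cos 57° - sin 44° sin 57° = -0.1908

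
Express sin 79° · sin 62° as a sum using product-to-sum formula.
sin 79° sin 62° = (1/2)[cos(79°-62°) - cos(79°+62°)]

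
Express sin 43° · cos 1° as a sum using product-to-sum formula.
sin 43° cos 1° = (1/2)[sin(43°+1°) + sin(43°-1°)]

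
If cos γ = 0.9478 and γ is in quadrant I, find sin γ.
sin γ = 0.3189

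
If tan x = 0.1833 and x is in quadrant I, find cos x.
cos x = 0.9836 (using tan²x + 1 = sec²x)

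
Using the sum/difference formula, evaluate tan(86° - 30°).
tan(86° - 30°) = (tan 86° - tan 30°)/(1 + tan 86° tan 30°) = 1.483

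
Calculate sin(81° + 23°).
sin(81° + 23°) = sin 81° cos 23° + cos 81° sin 23° = 0.9703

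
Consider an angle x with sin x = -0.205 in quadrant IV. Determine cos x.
cos x = √(1 - sin²x) = 0.9788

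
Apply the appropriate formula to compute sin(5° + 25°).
sin(5° + 25°) = sin 5° cos 25° + cos 5° sin 25° = 1/2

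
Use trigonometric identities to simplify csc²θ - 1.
csc²θ - 1 = cot²θ (using Pythagorean identity)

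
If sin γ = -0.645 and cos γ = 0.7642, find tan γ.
tan γ = sin γ / cos γ = -0.844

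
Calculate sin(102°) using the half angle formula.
sin(102°) = √((1 - cos 204°)/2) = 0.9781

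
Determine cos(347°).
cos(347°) = 0.9744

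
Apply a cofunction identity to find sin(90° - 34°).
sin(90° - 34°) = cos(34°) = 0.829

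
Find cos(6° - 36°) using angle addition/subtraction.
cos(6° - 36°) = cos 6° cos 36° + sin 6° sin 36° = √3/2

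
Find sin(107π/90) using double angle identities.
sin(107π/90) = 2 sin 107π/180 cos 107π/180 = -0.5592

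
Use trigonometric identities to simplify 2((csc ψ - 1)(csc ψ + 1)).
2((csc ψ - 1)(csc ψ + 1)) = 2(cot²ψ) (using Diff. of squares)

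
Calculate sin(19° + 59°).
sin(19° + 59°) = sin 19° cos 59° + cos 19° sin 59° = 0.9781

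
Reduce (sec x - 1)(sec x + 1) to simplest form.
(sec x - 1)(sec x + 1) = tan²x (using Diff. of squares)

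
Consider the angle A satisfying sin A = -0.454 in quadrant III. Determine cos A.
cos A = ±√(1 - sin²A) = -0.891 (negative in QIII)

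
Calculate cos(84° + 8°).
cos(84° + 8°) = cos 84° cos 8° - sin 84° sin 8° = -0.0349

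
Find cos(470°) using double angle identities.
cos(470°) = cos²235° - sin²235° = -0.342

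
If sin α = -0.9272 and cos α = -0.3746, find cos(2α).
cos(2α) = cos²α - sin²α = -0.7194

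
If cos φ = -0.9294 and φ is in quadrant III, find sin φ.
sin φ = -0.3691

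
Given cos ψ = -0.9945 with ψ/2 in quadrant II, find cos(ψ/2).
cos(ψ/2) = ±√((1 + cos ψ)/2); negative since ψ/2 ∈ QII, so cos(ψ/2) = -0.05244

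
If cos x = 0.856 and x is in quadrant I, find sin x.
sin x = 0.517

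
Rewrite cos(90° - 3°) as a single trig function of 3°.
cos(90° - 3°) = sin(3°)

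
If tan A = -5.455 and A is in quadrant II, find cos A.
cos A = -0.1803 (using tan²A + 1 = sec²A)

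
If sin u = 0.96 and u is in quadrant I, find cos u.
cos u = 0.28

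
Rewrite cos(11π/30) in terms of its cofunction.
cos(11π/30) = sin(π/2 - 11π/30) = sin(2π/15)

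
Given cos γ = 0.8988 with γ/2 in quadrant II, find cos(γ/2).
cos(γ/2) = ±√((1 + cos γ)/2); negative since γ/2 ∈ QII, so cos(γ/2) = -0.9744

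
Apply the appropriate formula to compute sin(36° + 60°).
sin(36° + 60°) = sin 36° cos 60° + cos 36° sin 60° = 0.9945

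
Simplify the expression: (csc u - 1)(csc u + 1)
(csc u - 1)(csc u + 1) = cot²u (using Diff. of squares)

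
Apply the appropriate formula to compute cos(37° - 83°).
cos(37° - 83°) = cos 37° cos 83° + sin 37° sin 83° = 0.6947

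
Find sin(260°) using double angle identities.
sin(260°) = 2 sin 130° cos 130° = -0.9848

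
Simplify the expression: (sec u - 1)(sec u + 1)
(sec u - 1)(sec u + 1) = tan²u (using Diff. of squares)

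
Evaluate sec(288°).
sec(288°) = 3.236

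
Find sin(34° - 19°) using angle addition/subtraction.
sin(34° - 19°) = sin 34° cos 19° - cos 34° sin 19° = (√6-√2)/4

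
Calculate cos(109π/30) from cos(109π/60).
cos(109π/30) = cos²109π/60 - sin²109π/60 = 0.4067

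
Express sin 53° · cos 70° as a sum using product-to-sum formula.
sin 53° cos 70° = (1/2)[sin(53°+70°) + sin(53°-70°)]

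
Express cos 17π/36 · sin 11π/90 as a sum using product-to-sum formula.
cos 17π/36 sin 11π/90 = (1/2)[sin(17π/36+11π/90) - sin(17π/36-11π/90)]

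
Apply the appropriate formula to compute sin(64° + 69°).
sin(64° + 69°) = sin 64° cos 69° + cos 64° sin 69° = 0.7314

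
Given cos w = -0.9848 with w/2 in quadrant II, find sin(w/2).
sin(w/2) = ±√((1 - cos w)/2); positive since w/2 ∈ QII, so sin(w/2) = 0.9962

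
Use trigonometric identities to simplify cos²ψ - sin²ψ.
cos²ψ - sin²ψ = cos(2ψ) (using Double angle)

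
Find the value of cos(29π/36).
cos(29π/36) = -0.8192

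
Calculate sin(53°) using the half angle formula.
sin(53°) = √((1 - cos 106°)/2) = 0.7986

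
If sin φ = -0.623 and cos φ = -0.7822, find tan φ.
tan φ = sin φ / cos φ = 0.7965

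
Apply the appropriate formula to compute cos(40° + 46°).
cos(40° + 46°) = cos 40° cos 46° - sin 40° sin 46° = 0.06976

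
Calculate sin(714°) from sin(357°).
sin(714°) = 2 sin 357° cos 357° = -0.1045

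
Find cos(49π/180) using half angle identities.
cos(49π/180) = √((1 + cos 49π/90)/2) = 0.6561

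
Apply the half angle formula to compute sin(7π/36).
sin(7π/36) = √((1 - cos 7π/18)/2) = 0.5736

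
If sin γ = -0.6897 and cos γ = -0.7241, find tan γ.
tan γ = sin γ / cos γ = 0.9525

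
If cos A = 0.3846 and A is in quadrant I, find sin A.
sin A = 0.9231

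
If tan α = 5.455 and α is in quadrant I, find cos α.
cos α = 0.1803 (using tan²α + 1 = sec²α)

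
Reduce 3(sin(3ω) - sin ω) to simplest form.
3(sin(3ω) - sin ω) = 3(2 cos(2ω) sin ω) (using Sum-to-product)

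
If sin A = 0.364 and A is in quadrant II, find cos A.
cos A = -0.9314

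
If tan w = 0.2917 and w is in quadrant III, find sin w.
sin w = -0.28 (using tan²w + 1 = sec²w)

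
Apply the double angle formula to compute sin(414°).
sin(414°) = 2 sin 207° cos 207° = 0.809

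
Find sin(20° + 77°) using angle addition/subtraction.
sin(20° + 77°) = sin 20° cos 77° + cos 20° sin 77° = 0.9925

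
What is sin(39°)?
sin(39°) = 0.6293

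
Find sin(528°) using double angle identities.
sin(528°) = 2 sin 264° cos 264° = 0.2079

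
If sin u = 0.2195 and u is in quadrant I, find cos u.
cos u = 0.9756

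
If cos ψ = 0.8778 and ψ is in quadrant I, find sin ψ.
sin ψ = 0.479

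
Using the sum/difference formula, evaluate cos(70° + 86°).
cos(70° + 86°) = cos 70° cos 86° - sin 70° sin 86° = -0.9135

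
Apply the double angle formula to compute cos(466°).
cos(466°) = cos²233° - sin²233° = -0.2756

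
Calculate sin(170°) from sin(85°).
sin(170°) = 2 sin 85° cos 85° = 0.1736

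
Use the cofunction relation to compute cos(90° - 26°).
cos(90° - 26°) = sin(26°) = 0.4384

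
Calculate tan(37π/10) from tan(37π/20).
tan(37π/10) = 2 tan 37π/20 / (1 - tan²37π/20) = -1.376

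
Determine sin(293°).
sin(293°) = -0.9205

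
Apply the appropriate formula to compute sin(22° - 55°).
sin(22° - 55°) = sin 22° cos 55° - cos 22° sin 55° = -0.5446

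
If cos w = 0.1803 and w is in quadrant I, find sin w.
sin w = 0.9836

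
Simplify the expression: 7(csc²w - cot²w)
7(csc²w - cot²w) = 7 (using Pythagorean identity)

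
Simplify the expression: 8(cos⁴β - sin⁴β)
8(cos⁴β - sin⁴β) = 8(cos(2β)) (using Factoring + double angle)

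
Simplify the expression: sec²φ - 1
sec²φ - 1 = tan²φ (using Pythagorean identity)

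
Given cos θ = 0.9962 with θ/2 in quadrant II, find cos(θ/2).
cos(θ/2) = ±√((1 + cos θ)/2); negative since θ/2 ∈ QII, so cos(θ/2) = -0.999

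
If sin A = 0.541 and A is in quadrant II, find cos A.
cos A = -0.841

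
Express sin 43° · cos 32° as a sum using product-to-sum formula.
sin 43° cos 32° = (1/2)[sin(43°+32°) + sin(43°-32°)]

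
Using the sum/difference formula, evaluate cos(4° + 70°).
cos(4° + 70°) = cos 4° cos 70° - sin 4° sin 70° = 0.2756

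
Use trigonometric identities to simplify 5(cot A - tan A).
5(cot A - tan A) = 5(2 cot(2A)) (using Double angle)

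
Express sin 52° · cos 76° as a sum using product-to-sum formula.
sin 52° cos 76° = (1/2)[sin(52°+76°) + sin(52°-76°)]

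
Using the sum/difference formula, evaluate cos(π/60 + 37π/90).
cos(π/60 + 37π/90) = cos π/60 cos 37π/90 - sin π/60 sin 37π/90 = 0.225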